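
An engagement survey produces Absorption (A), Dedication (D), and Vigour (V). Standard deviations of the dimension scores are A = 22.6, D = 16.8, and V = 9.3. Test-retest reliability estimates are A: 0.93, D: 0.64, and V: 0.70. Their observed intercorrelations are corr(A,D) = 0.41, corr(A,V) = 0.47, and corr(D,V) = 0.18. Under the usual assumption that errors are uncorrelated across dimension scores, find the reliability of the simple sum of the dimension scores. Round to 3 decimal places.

0.887

Var(A+D+V) = 22.6² + 16.8² + 9.3² + 2·[22.6·16.8·0.41 + 22.6·9.3·0.47 + 16.8·9.3·0.18] = 879.49 + 565.153 = 1444.64.
Under uncorrelated errors the observed covariances equal the true-score covariances, so only the own-variance terms attenuate.
True-score variance = [22.6²·0.93 + 16.8²·0.64 + 9.3²·0.70] + 565.153 = 716.183 + 565.153 = 1281.34.
Reliability = 1281.34 / 1444.64 = 0.887.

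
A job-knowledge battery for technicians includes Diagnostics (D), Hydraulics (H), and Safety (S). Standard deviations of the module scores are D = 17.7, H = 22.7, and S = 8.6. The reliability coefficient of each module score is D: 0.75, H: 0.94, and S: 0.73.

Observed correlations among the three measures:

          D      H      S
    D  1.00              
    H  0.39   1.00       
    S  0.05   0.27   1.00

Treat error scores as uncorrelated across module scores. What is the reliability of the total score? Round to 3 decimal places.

Var(D+H+S) = 17.7² + 22.7² + 8.6² + 2·[17.7·22.7·0.39 + 17.7·8.6·0.05 + 22.7·8.6·0.27] = 902.54 + 434.037 = 1336.58.
With uncorrelated errors the cross-covariances are all true-score covariance, so they carry over unchanged; only the diagonal terms shrink to ρᵢσᵢ².
True-score variance = [17.7²·0.75 + 22.7²·0.94 + 8.6²·0.73] + 434.037 = 773.331 + 434.037 = 1207.37.
Reliability = 1207.37 / 1336.58 = 0.903.

0.903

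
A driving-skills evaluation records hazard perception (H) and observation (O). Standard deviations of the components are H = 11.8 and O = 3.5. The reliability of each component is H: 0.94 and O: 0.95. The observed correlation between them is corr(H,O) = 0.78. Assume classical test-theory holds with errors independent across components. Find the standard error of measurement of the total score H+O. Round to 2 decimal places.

Var(total) = 151.49 + 64.428 = 215.918.
True-score variance = 142.523 + 64.428 = 206.951, so reliability = 0.9585.
Error variance = 215.918 − 206.951 = 8.9669; SEM = √8.9669 = 2.99.

2.99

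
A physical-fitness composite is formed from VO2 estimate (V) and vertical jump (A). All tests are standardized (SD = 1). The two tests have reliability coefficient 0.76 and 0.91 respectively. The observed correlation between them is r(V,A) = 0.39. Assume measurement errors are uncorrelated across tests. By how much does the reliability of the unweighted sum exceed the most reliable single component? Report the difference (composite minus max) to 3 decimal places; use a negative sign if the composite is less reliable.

-0.029

Var(sum) = 2 + 0.78 = 2.78; true-score variance = 1.67 + 0.78 = 2.45; composite reliability = 0.8813.
Max component reliability = 0.9100.
Difference = 0.8813 − 0.9100 = -0.029.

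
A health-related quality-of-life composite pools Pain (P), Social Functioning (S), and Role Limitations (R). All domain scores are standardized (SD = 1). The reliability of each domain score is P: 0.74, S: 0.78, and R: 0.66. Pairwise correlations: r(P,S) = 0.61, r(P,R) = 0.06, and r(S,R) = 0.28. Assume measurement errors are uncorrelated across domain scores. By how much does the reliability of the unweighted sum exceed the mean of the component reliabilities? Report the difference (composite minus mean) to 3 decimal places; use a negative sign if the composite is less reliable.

0.106

Var(sum) = 3 + 1.9 = 4.9; true-score variance = 2.18 + 1.9 = 4.08; composite reliability = 0.8327.
Mean component reliability = 0.7267.
Difference = 0.8327 − 0.7267 = 0.106.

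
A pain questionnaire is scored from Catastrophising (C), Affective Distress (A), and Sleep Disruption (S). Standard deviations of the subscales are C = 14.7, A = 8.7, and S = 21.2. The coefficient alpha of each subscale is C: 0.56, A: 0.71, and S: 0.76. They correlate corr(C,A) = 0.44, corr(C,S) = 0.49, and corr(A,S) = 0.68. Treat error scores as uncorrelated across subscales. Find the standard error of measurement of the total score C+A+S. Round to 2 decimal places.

15.00

Var(total) = 741.22 + 668.789 = 1410.01.
True-score variance = 516.325 + 668.789 = 1185.11, so reliability = 0.8405.
Error variance = 1410.01 − 1185.11 = 224.895; SEM = √224.895 = 15.00.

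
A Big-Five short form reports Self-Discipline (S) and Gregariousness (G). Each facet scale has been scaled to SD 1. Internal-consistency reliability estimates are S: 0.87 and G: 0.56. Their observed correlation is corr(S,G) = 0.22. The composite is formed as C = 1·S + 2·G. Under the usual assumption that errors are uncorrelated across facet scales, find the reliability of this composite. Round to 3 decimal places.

Var(C) = 1 + 2² + 2·[2·0.22] = 5 + 0.88 = 5.88.
Under uncorrelated errors the observed covariances equal the true-score covariances, so only the own-variance terms attenuate.
True-score variance = [0.87 + 2²·0.56] + 0.88 = 3.11 + 0.88 = 3.99.
Reliability = 3.99 / 5.88 = 0.679.

0.679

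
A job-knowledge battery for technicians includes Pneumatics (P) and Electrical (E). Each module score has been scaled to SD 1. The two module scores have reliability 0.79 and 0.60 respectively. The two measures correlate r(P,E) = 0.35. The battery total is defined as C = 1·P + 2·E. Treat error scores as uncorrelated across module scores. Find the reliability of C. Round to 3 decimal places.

Var(C) = 1 + 2² + 2·[2·0.35] = 5 + 1.4 = 6.4.
Because errors are independent across components, Cov(Tᵢ,Tⱼ) = Cov(Xᵢ,Xⱼ); the off-diagonal part of the true-score variance is the same as above.
True-score variance = [0.79 + 2²·0.60] + 1.4 = 3.19 + 1.4 = 4.59.
Reliability = 4.59 / 6.4 = 0.717.

0.717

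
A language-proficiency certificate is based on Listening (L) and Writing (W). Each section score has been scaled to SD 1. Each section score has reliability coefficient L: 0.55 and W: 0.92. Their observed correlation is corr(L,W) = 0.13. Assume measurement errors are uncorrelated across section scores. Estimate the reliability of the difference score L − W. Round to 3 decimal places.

Var(L−W) = 1 + 1 − 2·0.13 = 2 − 0.26 = 1.74.
Because errors are independent across components, Cov(Tᵢ,Tⱼ) = Cov(Xᵢ,Xⱼ); the off-diagonal part of the true-score variance is the same as above.
True-score variance = [0.55 + 0.92] − 0.26 = 1.47 − 0.26 = 1.21.
Reliability = 1.21 / 1.74 = 0.695.

0.695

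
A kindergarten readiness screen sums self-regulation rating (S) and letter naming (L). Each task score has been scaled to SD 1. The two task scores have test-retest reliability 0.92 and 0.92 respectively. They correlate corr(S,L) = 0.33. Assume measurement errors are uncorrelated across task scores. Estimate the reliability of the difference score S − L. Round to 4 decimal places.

0.8806

Var(S−L) = 1 + 1 − 2·0.33 = 2 − 0.66 = 1.34.
Under uncorrelated errors the observed covariances equal the true-score covariances, so only the own-variance terms attenuate.
True-score variance = [0.92 + 0.92] − 0.66 = 1.84 − 0.66 = 1.18.
Reliability = 1.18 / 1.34 = 0.8806.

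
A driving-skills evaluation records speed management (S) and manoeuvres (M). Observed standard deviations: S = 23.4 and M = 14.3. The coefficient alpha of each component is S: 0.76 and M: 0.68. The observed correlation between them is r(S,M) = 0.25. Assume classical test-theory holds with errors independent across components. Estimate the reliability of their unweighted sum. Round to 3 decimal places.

Var(S+M) = 23.4² + 14.3² + 2·[23.4·14.3·0.25] = 752.05 + 167.31 = 919.36.
With uncorrelated errors the cross-covariances are all true-score covariance, so they carry over unchanged; only the diagonal terms shrink to ρᵢσᵢ².
True-score variance = [23.4²·0.76 + 14.3²·0.68] + 167.31 = 555.199 + 167.31 = 722.509.
Reliability = 722.509 / 919.36 = 0.786.

0.786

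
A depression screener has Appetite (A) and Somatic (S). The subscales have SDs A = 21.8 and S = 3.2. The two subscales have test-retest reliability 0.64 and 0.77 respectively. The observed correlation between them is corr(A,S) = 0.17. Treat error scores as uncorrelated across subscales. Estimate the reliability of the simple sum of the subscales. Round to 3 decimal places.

0.659

Var(A+S) = 21.8² + 3.2² + 2·[21.8·3.2·0.17] = 485.48 + 23.7184 = 509.198.
Because errors are independent across components, Cov(Tᵢ,Tⱼ) = Cov(Xᵢ,Xⱼ); the off-diagonal part of the true-score variance is the same as above.
True-score variance = [21.8²·0.64 + 3.2²·0.77] + 23.7184 = 312.038 + 23.7184 = 335.757.
Reliability = 335.757 / 509.198 = 0.659.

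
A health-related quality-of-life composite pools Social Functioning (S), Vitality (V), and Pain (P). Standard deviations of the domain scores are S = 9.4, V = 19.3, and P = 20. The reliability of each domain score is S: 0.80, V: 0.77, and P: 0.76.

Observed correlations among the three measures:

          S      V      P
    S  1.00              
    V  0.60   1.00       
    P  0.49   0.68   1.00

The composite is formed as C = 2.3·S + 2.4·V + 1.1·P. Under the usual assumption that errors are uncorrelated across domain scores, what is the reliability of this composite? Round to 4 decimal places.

Var(C) = 2.3²·9.4² + 2.4²·19.3² + 1.1²·20² + 2·[5.52·9.4·19.3·0.60 + 2.53·9.4·20·0.49 + 2.64·19.3·20·0.68] = 3096.97 + 3053.75 = 6150.71.
Because errors are independent across components, Cov(Tᵢ,Tⱼ) = Cov(Xᵢ,Xⱼ); the off-diagonal part of the true-score variance is the same as above.
True-score variance = [2.3²·9.4²·0.80 + 2.4²·19.3²·0.77 + 1.1²·20²·0.76] + 3053.75 = 2393.85 + 3053.75 = 5447.59.
Reliability = 5447.59 / 6150.71 = 0.8857.

0.8857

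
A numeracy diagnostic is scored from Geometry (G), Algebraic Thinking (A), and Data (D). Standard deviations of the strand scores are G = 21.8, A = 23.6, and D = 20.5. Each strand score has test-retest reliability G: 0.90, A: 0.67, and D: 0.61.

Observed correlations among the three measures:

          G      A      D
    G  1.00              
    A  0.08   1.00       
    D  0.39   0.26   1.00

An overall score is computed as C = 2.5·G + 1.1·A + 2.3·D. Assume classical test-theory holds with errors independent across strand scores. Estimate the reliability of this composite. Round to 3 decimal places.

0.841

Var(C) = 2.5²·21.8² + 1.1²·23.6² + 2.3²·20.5² + 2·[2.75·21.8·23.6·0.08 + 5.75·21.8·20.5·0.39 + 2.53·23.6·20.5·0.26] = 5867.29 + 2867.2 = 8734.5.
With uncorrelated errors the cross-covariances are all true-score covariance, so they carry over unchanged; only the diagonal terms shrink to ρᵢσᵢ².
True-score variance = [2.5²·21.8²·0.90 + 1.1²·23.6²·0.67 + 2.3²·20.5²·0.61] + 2867.2 = 4480.86 + 2867.2 = 7348.06.
Reliability = 7348.06 / 8734.5 = 0.841.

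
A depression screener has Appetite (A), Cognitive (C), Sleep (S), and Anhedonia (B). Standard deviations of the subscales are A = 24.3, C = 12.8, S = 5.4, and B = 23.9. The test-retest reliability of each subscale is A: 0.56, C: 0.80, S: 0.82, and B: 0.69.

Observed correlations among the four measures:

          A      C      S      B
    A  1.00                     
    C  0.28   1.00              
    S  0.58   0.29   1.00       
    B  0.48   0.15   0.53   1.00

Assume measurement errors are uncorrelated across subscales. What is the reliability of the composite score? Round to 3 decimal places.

0.811

Var(A+C+S+B) = 24.3² + 12.8² + 5.4² + 23.9² + 2·[24.3·12.8·0.28 + 24.3·5.4·0.58 + 24.3·23.9·0.48 + 12.8·5.4·0.29 + 12.8·23.9·0.15 + 5.4·23.9·0.53] = 1354.7 + 1152.61 = 2507.31.
With uncorrelated errors the cross-covariances are all true-score covariance, so they carry over unchanged; only the diagonal terms shrink to ρᵢσᵢ².
True-score variance = [24.3²·0.56 + 12.8²·0.80 + 5.4²·0.82 + 23.9²·0.69] + 1152.61 = 879.793 + 1152.61 = 2032.4.
Reliability = 2032.4 / 2507.31 = 0.811.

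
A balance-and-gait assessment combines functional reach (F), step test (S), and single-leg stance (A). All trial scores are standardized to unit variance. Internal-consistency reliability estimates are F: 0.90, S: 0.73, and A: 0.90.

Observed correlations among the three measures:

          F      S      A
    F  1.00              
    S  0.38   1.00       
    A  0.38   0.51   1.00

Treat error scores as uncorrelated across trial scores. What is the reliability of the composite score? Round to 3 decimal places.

0.915

Var(F+S+A) = 3 + 2·[0.38 + 0.38 + 0.51] = 3 + 2.54 = 5.54.
Because errors are independent across components, Cov(Tᵢ,Tⱼ) = Cov(Xᵢ,Xⱼ); the off-diagonal part of the true-score variance is the same as above.
True-score variance = [0.90 + 0.73 + 0.90] + 2.54 = 2.53 + 2.54 = 5.07.
Reliability = 5.07 / 5.54 = 0.915.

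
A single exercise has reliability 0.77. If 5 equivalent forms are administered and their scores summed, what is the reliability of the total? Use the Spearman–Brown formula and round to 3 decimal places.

ρ_k = kρ / (1 + (k−1)ρ) = 5·0.77 / (1 + 4·0.77) = 3.850 / 4.080 = 0.944.

0.944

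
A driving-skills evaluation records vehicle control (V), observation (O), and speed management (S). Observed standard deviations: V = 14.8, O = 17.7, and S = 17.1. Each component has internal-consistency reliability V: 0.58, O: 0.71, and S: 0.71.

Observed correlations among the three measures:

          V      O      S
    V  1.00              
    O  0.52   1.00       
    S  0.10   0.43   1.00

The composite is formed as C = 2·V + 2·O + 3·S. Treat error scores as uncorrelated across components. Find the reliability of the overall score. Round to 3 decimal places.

0.806

Var(C) = 2²·14.8² + 2²·17.7² + 3²·17.1² + 2·[4·14.8·17.7·0.52 + 6·14.8·17.1·0.10 + 6·17.7·17.1·0.43] = 4761.01 + 2955.23 = 7716.24.
With uncorrelated errors the cross-covariances are all true-score covariance, so they carry over unchanged; only the diagonal terms shrink to ρᵢσᵢ².
True-score variance = [2²·14.8²·0.58 + 2²·17.7²·0.71 + 3²·17.1²·0.71] + 2955.23 = 3266.42 + 2955.23 = 6221.64.
Reliability = 6221.64 / 7716.24 = 0.806.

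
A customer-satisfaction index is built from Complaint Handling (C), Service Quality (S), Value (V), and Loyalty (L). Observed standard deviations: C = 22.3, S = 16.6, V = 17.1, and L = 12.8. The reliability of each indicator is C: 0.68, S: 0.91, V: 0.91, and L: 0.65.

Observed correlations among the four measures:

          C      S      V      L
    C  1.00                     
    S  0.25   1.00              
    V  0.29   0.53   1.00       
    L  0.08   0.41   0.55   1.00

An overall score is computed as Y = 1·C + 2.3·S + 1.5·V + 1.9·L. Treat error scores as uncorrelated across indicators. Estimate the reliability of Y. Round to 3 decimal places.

0.915

Var(Y) = 22.3² + 2.3²·16.6² + 1.5²·17.1² + 1.9²·12.8² + 2·[2.3·22.3·16.6·0.25 + 1.5·22.3·17.1·0.29 + 1.9·22.3·12.8·0.08 + 3.45·16.6·17.1·0.53 + 4.37·16.6·12.8·0.41 + 2.85·17.1·12.8·0.55] = 3204.39 + 3329.9 = 6534.29.
With uncorrelated errors the cross-covariances are all true-score covariance, so they carry over unchanged; only the diagonal terms shrink to ρᵢσᵢ².
True-score variance = [22.3²·0.68 + 2.3²·16.6²·0.91 + 1.5²·17.1²·0.91 + 1.9²·12.8²·0.65] + 3329.9 = 2647.84 + 3329.9 = 5977.74.
Reliability = 5977.74 / 6534.29 = 0.915.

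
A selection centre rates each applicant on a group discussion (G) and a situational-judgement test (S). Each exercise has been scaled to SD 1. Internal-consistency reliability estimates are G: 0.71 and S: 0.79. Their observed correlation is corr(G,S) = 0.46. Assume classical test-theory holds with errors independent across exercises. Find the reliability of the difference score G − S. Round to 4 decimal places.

0.5370

Var(G−S) = 1 + 1 − 2·0.46 = 2 − 0.92 = 1.08.
With uncorrelated errors the cross-covariances are all true-score covariance, so they carry over unchanged; only the diagonal terms shrink to ρᵢσᵢ².
True-score variance = [0.71 + 0.79] − 0.92 = 1.5 − 0.92 = 0.58.
Reliability = 0.58 / 1.08 = 0.5370.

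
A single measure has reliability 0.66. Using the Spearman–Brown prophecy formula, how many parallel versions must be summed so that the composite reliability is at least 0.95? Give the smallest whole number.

k ≥ ρ*(1−ρ₁)/(ρ₁(1−ρ*)) = 0.95·0.34 / (0.66·0.05) = 9.788.
Smallest integer k = 10.

10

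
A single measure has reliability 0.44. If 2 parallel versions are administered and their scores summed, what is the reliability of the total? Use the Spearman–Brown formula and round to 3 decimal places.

0.611

ρ_k = kρ / (1 + (k−1)ρ) = 2·0.44 / (1 + 1·0.44) = 0.880 / 1.440 = 0.611.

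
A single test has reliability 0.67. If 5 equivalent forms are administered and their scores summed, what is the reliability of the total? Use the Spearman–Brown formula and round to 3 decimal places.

0.910

ρ_k = kρ / (1 + (k−1)ρ) = 5·0.67 / (1 + 4·0.67) = 3.350 / 3.680 = 0.910.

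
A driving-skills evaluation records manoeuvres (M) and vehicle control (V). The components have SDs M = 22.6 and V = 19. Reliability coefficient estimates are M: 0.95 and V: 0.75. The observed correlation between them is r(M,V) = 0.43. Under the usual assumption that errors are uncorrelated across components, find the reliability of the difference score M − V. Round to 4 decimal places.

0.7696

Var(M−V) = 22.6² + 19² − 2·22.6·19·0.43 = 871.76 − 369.284 = 502.476.
Under uncorrelated errors the observed covariances equal the true-score covariances, so only the own-variance terms attenuate.
True-score variance = [22.6²·0.95 + 19²·0.75] − 369.284 = 755.972 − 369.284 = 386.688.
Reliability = 386.688 / 502.476 = 0.7696.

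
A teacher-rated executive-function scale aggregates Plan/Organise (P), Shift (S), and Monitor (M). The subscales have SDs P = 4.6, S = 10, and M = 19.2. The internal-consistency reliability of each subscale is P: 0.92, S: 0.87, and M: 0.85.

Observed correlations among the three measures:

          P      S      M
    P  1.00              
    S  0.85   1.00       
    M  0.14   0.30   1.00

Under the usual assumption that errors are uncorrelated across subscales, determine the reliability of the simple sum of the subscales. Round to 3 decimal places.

0.901

Var(P+S+M) = 4.6² + 10² + 19.2² + 2·[4.6·10·0.85 + 4.6·19.2·0.14 + 10·19.2·0.30] = 489.8 + 218.13 = 707.93.
Because errors are independent across components, Cov(Tᵢ,Tⱼ) = Cov(Xᵢ,Xⱼ); the off-diagonal part of the true-score variance is the same as above.
True-score variance = [4.6²·0.92 + 10²·0.87 + 19.2²·0.85] + 218.13 = 419.811 + 218.13 = 637.941.
Reliability = 637.941 / 707.93 = 0.901.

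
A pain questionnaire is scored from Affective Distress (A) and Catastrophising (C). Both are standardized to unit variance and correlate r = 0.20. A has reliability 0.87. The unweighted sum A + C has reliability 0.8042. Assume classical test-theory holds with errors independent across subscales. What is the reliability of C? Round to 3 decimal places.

Var(A+C) = 2 + 2·0.20 = 2.400.
True-score variance = ρ_A + ρ_C + 2·0.20, so 0.8042 = (0.87 + ρ_C + 0.40) / 2.400.
ρ_C = 0.8042·2.400 − 0.87 − 0.40 = 0.660.

0.660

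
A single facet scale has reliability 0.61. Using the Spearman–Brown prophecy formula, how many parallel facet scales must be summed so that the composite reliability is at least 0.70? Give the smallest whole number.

2

k ≥ ρ*(1−ρ₁)/(ρ₁(1−ρ*)) = 0.70·0.39 / (0.61·0.30) = 1.492.
Smallest integer k = 2.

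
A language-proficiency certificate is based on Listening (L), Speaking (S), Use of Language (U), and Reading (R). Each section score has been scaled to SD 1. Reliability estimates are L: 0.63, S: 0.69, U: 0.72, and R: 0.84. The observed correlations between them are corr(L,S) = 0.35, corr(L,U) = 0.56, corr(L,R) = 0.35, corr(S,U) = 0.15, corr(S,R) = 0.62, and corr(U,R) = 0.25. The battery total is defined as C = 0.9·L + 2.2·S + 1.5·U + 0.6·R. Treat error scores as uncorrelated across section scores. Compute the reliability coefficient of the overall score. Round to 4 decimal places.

0.8298

Var(C) = 0.9² + 2.2² + 1.5² + 0.6² + 2·[1.98·0.35 + 1.35·0.56 + 0.54·0.35 + 3.3·0.15 + 1.32·0.62 + 0.9·0.25] = 8.26 + 6.3528 = 14.6128.
With uncorrelated errors the cross-covariances are all true-score covariance, so they carry over unchanged; only the diagonal terms shrink to ρᵢσᵢ².
True-score variance = [0.9²·0.63 + 2.2²·0.69 + 1.5²·0.72 + 0.6²·0.84] + 6.3528 = 5.7723 + 6.3528 = 12.1251.
Reliability = 12.1251 / 14.6128 = 0.8298.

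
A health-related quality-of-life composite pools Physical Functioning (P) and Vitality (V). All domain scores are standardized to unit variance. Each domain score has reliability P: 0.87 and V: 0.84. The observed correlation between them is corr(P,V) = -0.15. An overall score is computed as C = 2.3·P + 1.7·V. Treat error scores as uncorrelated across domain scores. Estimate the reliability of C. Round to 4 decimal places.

Var(C) = 2.3² + 1.7² + 2·[3.91·(-0.15)] = 8.18 − 1.173 = 7.007.
Because errors are independent across components, Cov(Tᵢ,Tⱼ) = Cov(Xᵢ,Xⱼ); the off-diagonal part of the true-score variance is the same as above.
True-score variance = [2.3²·0.87 + 1.7²·0.84] − 1.173 = 7.0299 − 1.173 = 5.8569.
Reliability = 5.8569 / 7.007 = 0.8359.

0.8359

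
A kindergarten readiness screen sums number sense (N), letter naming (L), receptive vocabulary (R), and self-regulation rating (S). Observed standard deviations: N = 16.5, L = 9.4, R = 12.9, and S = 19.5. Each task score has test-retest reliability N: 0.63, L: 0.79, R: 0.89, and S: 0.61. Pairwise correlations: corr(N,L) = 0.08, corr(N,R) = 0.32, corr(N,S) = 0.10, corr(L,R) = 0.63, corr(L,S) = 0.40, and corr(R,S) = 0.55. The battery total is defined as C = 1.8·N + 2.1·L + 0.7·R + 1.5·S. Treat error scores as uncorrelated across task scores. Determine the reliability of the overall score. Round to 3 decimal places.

Var(C) = 1.8²·16.5² + 2.1²·9.4² + 0.7²·12.9² + 1.5²·19.5² + 2·[3.78·16.5·9.4·0.08 + 1.26·16.5·12.9·0.32 + 2.7·16.5·19.5·0.10 + 1.47·9.4·12.9·0.63 + 3.15·9.4·19.5·0.40 + 1.05·12.9·19.5·0.55] = 2208.86 + 1416.25 = 3625.11.
With uncorrelated errors the cross-covariances are all true-score covariance, so they carry over unchanged; only the diagonal terms shrink to ρᵢσᵢ².
True-score variance = [1.8²·16.5²·0.63 + 2.1²·9.4²·0.79 + 0.7²·12.9²·0.89 + 1.5²·19.5²·0.61] + 1416.25 = 1458.02 + 1416.25 = 2874.26.
Reliability = 2874.26 / 3625.11 = 0.793.

0.793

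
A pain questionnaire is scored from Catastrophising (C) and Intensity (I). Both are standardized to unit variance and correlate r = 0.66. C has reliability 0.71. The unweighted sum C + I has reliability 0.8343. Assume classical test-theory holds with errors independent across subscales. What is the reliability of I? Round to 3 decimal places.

Var(C+I) = 2 + 2·0.66 = 3.320.
True-score variance = ρ_C + ρ_I + 2·0.66, so 0.8343 = (0.71 + ρ_I + 1.32) / 3.320.
ρ_I = 0.8343·3.320 − 0.71 − 1.32 = 0.740.

0.740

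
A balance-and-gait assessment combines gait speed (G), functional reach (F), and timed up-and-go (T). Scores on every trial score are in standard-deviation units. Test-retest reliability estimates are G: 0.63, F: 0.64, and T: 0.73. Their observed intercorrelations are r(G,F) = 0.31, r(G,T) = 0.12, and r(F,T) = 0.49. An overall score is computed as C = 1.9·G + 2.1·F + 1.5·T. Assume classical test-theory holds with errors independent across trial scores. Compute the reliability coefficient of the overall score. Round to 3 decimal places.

Var(C) = 1.9² + 2.1² + 1.5² + 2·[3.99·0.31 + 2.85·0.12 + 3.15·0.49] = 10.27 + 6.2448 = 16.5148.
Under uncorrelated errors the observed covariances equal the true-score covariances, so only the own-variance terms attenuate.
True-score variance = [1.9²·0.63 + 2.1²·0.64 + 1.5²·0.73] + 6.2448 = 6.7392 + 6.2448 = 12.984.
Reliability = 12.984 / 16.5148 = 0.786.

0.786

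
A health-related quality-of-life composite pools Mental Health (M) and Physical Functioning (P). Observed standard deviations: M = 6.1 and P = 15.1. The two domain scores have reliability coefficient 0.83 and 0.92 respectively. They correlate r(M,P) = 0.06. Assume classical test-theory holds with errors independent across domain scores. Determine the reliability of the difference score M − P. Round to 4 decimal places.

Var(M−P) = 6.1² + 15.1² − 2·6.1·15.1·0.06 = 265.22 − 11.0532 = 254.167.
Under uncorrelated errors the observed covariances equal the true-score covariances, so only the own-variance terms attenuate.
True-score variance = [6.1²·0.83 + 15.1²·0.92] − 11.0532 = 240.654 − 11.0532 = 229.6.
Reliability = 229.6 / 254.167 = 0.9033.

0.9033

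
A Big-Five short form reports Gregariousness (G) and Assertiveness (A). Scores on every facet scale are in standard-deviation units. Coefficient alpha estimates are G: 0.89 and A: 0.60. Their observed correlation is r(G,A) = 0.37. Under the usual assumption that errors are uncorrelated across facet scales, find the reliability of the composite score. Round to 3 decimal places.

0.814

Var(G+A) = 2 + 2·[0.37] = 2 + 0.74 = 2.74.
Under uncorrelated errors the observed covariances equal the true-score covariances, so only the own-variance terms attenuate.
True-score variance = [0.89 + 0.60] + 0.74 = 1.49 + 0.74 = 2.23.
Reliability = 2.23 / 2.74 = 0.814.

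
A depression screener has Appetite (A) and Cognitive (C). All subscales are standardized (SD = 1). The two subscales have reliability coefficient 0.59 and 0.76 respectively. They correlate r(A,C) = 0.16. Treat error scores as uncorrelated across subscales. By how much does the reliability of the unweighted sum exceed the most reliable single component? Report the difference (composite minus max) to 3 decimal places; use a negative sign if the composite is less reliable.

Var(sum) = 2 + 0.32 = 2.32; true-score variance = 1.35 + 0.32 = 1.67; composite reliability = 0.7198.
Max component reliability = 0.7600.
Difference = 0.7198 − 0.7600 = -0.040.

-0.040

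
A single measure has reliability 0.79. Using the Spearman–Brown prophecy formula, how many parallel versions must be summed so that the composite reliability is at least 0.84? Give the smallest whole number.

2

k ≥ ρ*(1−ρ₁)/(ρ₁(1−ρ*)) = 0.84·0.21 / (0.79·0.16) = 1.396.
Smallest integer k = 2.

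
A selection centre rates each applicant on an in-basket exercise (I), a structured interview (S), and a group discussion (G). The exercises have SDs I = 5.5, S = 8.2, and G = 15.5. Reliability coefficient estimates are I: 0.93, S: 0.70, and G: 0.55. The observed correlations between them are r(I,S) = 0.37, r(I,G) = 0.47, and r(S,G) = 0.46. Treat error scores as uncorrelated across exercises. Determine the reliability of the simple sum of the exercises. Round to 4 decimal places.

Var(I+S+G) = 5.5² + 8.2² + 15.5² + 2·[5.5·8.2·0.37 + 5.5·15.5·0.47 + 8.2·15.5·0.46] = 337.74 + 230.441 = 568.181.
With uncorrelated errors the cross-covariances are all true-score covariance, so they carry over unchanged; only the diagonal terms shrink to ρᵢσᵢ².
True-score variance = [5.5²·0.93 + 8.2²·0.70 + 15.5²·0.55] + 230.441 = 207.338 + 230.441 = 437.779.
Reliability = 437.779 / 568.181 = 0.7705.

0.7705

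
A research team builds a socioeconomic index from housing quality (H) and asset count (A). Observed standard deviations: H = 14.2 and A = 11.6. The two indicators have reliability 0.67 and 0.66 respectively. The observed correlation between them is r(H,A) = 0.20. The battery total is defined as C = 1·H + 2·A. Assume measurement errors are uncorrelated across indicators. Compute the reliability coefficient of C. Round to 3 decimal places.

Var(C) = 14.2² + 2²·11.6² + 2·[2·14.2·11.6·0.20] = 739.88 + 131.776 = 871.656.
Because errors are independent across components, Cov(Tᵢ,Tⱼ) = Cov(Xᵢ,Xⱼ); the off-diagonal part of the true-score variance is the same as above.
True-score variance = [14.2²·0.67 + 2²·11.6²·0.66] + 131.776 = 490.337 + 131.776 = 622.113.
Reliability = 622.113 / 871.656 = 0.714.

0.714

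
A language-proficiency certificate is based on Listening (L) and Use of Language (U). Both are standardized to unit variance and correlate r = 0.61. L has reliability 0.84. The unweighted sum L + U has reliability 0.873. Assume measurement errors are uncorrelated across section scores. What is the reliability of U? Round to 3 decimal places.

Var(L+U) = 2 + 2·0.61 = 3.220.
True-score variance = ρ_L + ρ_U + 2·0.61, so 0.873 = (0.84 + ρ_U + 1.22) / 3.220.
ρ_U = 0.873·3.220 − 0.84 − 1.22 = 0.751.

0.751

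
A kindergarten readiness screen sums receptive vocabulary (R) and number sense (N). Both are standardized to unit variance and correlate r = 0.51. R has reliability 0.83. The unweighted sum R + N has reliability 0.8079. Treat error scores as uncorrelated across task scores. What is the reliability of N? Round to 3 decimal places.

Var(R+N) = 2 + 2·0.51 = 3.020.
True-score variance = ρ_R + ρ_N + 2·0.51, so 0.8079 = (0.83 + ρ_N + 1.02) / 3.020.
ρ_N = 0.8079·3.020 − 0.83 − 1.02 = 0.590.

0.590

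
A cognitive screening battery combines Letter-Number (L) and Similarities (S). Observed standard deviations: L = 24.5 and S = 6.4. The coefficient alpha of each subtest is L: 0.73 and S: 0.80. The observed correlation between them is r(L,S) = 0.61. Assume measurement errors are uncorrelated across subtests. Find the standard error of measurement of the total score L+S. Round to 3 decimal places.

Var(total) = 641.21 + 191.296 = 832.506.
True-score variance = 470.951 + 191.296 = 662.247, so reliability = 0.7955.
Error variance = 832.506 − 662.247 = 170.26; SEM = √170.26 = 13.048.

13.048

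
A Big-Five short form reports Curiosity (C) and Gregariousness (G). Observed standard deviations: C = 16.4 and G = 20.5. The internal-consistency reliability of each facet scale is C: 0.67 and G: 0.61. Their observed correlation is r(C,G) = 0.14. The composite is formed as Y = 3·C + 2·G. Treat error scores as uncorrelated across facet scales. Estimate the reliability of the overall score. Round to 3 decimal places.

Var(Y) = 3²·16.4² + 2²·20.5² + 2·[6·16.4·20.5·0.14] = 4101.64 + 564.816 = 4666.46.
Because errors are independent across components, Cov(Tᵢ,Tⱼ) = Cov(Xᵢ,Xⱼ); the off-diagonal part of the true-score variance is the same as above.
True-score variance = [3²·16.4²·0.67 + 2²·20.5²·0.61] + 564.816 = 2647.24 + 564.816 = 3212.05.
Reliability = 3212.05 / 4666.46 = 0.688.

0.688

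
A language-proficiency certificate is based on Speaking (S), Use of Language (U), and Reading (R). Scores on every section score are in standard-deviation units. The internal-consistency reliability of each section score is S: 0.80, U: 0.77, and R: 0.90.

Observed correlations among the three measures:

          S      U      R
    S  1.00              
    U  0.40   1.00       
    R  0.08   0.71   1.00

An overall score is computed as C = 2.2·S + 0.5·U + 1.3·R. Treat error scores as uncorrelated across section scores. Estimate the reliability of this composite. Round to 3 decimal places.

Var(C) = 2.2² + 0.5² + 1.3² + 2·[1.1·0.40 + 2.86·0.08 + 0.65·0.71] = 6.78 + 2.2606 = 9.0406.
Because errors are independent across components, Cov(Tᵢ,Tⱼ) = Cov(Xᵢ,Xⱼ); the off-diagonal part of the true-score variance is the same as above.
True-score variance = [2.2²·0.80 + 0.5²·0.77 + 1.3²·0.90] + 2.2606 = 5.5855 + 2.2606 = 7.8461.
Reliability = 7.8461 / 9.0406 = 0.868.

0.868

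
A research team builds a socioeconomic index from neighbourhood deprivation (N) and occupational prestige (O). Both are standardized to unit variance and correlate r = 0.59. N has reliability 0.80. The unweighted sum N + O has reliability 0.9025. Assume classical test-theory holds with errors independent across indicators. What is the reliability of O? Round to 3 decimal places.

0.890

Var(N+O) = 2 + 2·0.59 = 3.180.
True-score variance = ρ_N + ρ_O + 2·0.59, so 0.9025 = (0.80 + ρ_O + 1.18) / 3.180.
ρ_O = 0.9025·3.180 − 0.80 − 1.18 = 0.890.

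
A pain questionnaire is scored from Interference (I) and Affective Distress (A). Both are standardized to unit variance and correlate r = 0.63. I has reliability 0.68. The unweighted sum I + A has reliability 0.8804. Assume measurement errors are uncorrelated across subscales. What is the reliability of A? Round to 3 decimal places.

Var(I+A) = 2 + 2·0.63 = 3.260.
True-score variance = ρ_I + ρ_A + 2·0.63, so 0.8804 = (0.68 + ρ_A + 1.26) / 3.260.
ρ_A = 0.8804·3.260 − 0.68 − 1.26 = 0.930.

0.930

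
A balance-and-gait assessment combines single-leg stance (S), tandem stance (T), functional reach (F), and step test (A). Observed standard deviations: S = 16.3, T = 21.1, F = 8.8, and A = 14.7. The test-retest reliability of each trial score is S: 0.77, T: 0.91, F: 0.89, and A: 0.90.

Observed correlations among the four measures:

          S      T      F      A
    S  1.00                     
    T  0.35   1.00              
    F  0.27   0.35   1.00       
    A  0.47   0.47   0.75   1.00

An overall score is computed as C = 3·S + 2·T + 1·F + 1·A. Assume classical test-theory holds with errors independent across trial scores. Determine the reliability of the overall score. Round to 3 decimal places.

Var(C) = 3²·16.3² + 2²·21.1² + 8.8² + 14.7² + 2·[6·16.3·21.1·0.35 + 3·16.3·8.8·0.27 + 3·16.3·14.7·0.47 + 2·21.1·8.8·0.35 + 2·21.1·14.7·0.47 + 8.8·14.7·0.75] = 4465.58 + 3389.69 = 7855.27.
With uncorrelated errors the cross-covariances are all true-score covariance, so they carry over unchanged; only the diagonal terms shrink to ρᵢσᵢ².
True-score variance = [3²·16.3²·0.77 + 2²·21.1²·0.91 + 8.8²·0.89 + 14.7²·0.90] + 3389.69 = 3725.2 + 3389.69 = 7114.89.
Reliability = 7114.89 / 7855.27 = 0.906.

0.906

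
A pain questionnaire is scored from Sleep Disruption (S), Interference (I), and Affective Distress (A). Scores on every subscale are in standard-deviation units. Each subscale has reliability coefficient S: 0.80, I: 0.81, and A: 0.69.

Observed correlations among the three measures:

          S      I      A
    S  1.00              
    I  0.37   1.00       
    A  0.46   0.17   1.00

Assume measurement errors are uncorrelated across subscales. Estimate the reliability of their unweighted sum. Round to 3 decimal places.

Var(S+I+A) = 3 + 2·[0.37 + 0.46 + 0.17] = 3 + 2 = 5.
Under uncorrelated errors the observed covariances equal the true-score covariances, so only the own-variance terms attenuate.
True-score variance = [0.80 + 0.81 + 0.69] + 2 = 2.3 + 2 = 4.3.
Reliability = 4.3 / 5 = 0.860.

0.860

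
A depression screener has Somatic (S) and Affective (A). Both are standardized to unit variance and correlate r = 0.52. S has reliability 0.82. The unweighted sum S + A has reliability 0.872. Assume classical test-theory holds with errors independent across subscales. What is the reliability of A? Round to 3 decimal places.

Var(S+A) = 2 + 2·0.52 = 3.040.
True-score variance = ρ_S + ρ_A + 2·0.52, so 0.872 = (0.82 + ρ_A + 1.04) / 3.040.
ρ_A = 0.872·3.040 − 0.82 − 1.04 = 0.791.

0.791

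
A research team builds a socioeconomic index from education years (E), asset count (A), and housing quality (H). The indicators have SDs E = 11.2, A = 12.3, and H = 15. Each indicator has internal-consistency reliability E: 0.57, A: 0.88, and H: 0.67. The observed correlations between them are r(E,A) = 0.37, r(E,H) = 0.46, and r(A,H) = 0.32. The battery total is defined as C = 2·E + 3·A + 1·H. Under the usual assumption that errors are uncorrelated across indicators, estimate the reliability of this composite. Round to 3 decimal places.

Var(C) = 2²·11.2² + 3²·12.3² + 15² + 2·[6·11.2·12.3·0.37 + 2·11.2·15·0.46 + 3·12.3·15·0.32] = 2088.37 + 1275.01 = 3363.38.
With uncorrelated errors the cross-covariances are all true-score covariance, so they carry over unchanged; only the diagonal terms shrink to ρᵢσᵢ².
True-score variance = [2²·11.2²·0.57 + 3²·12.3²·0.88 + 15²·0.67] + 1275.01 = 1634.97 + 1275.01 = 2909.98.
Reliability = 2909.98 / 3363.38 = 0.865.

0.865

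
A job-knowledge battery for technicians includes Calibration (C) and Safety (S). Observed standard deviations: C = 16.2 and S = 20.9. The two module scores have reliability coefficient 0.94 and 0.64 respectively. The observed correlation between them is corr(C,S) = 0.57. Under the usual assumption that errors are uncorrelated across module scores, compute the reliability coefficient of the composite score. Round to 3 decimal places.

0.841

Var(C+S) = 16.2² + 20.9² + 2·[16.2·20.9·0.57] = 699.25 + 385.981 = 1085.23.
Under uncorrelated errors the observed covariances equal the true-score covariances, so only the own-variance terms attenuate.
True-score variance = [16.2²·0.94 + 20.9²·0.64] + 385.981 = 526.252 + 385.981 = 912.233.
Reliability = 912.233 / 1085.23 = 0.841.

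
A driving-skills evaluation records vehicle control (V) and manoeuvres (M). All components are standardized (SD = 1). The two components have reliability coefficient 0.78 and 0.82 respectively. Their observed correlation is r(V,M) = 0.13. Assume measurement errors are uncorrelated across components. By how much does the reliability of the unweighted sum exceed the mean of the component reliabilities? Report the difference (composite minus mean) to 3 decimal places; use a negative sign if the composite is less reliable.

0.023

Var(sum) = 2 + 0.26 = 2.26; true-score variance = 1.6 + 0.26 = 1.86; composite reliability = 0.8230.
Mean component reliability = 0.8000.
Difference = 0.8230 − 0.8000 = 0.023.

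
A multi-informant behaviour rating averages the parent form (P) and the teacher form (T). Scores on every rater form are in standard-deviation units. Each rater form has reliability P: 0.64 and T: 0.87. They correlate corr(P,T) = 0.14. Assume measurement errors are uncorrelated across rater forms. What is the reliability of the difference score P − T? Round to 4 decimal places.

Var(P−T) = 1 + 1 − 2·0.14 = 2 − 0.28 = 1.72.
With uncorrelated errors the cross-covariances are all true-score covariance, so they carry over unchanged; only the diagonal terms shrink to ρᵢσᵢ².
True-score variance = [0.64 + 0.87] − 0.28 = 1.51 − 0.28 = 1.23.
Reliability = 1.23 / 1.72 = 0.7151.

0.7151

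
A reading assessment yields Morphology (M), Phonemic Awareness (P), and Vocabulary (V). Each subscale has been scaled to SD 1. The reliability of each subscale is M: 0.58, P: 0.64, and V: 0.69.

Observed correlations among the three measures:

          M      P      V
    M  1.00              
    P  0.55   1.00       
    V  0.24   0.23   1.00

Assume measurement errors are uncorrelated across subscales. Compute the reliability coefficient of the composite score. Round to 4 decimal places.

Var(M+P+V) = 3 + 2·[0.55 + 0.24 + 0.23] = 3 + 2.04 = 5.04.
With uncorrelated errors the cross-covariances are all true-score covariance, so they carry over unchanged; only the diagonal terms shrink to ρᵢσᵢ².
True-score variance = [0.58 + 0.64 + 0.69] + 2.04 = 1.91 + 2.04 = 3.95.
Reliability = 3.95 / 5.04 = 0.7837.

0.7837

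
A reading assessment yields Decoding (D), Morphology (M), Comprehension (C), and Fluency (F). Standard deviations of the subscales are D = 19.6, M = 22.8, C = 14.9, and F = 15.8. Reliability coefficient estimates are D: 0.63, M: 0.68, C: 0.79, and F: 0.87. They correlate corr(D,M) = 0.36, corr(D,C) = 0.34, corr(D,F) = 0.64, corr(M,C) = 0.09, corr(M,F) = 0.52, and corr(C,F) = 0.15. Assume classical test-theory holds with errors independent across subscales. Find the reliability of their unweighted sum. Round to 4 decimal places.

Var(D+M+C+F) = 19.6² + 22.8² + 14.9² + 15.8² + 2·[19.6·22.8·0.36 + 19.6·14.9·0.34 + 19.6·15.8·0.64 + 22.8·14.9·0.09 + 22.8·15.8·0.52 + 14.9·15.8·0.15] = 1375.65 + 1423.16 = 2798.81.
Because errors are independent across components, Cov(Tᵢ,Tⱼ) = Cov(Xᵢ,Xⱼ); the off-diagonal part of the true-score variance is the same as above.
True-score variance = [19.6²·0.63 + 22.8²·0.68 + 14.9²·0.79 + 15.8²·0.87] + 1423.16 = 988.087 + 1423.16 = 2411.24.
Reliability = 2411.24 / 2798.81 = 0.8615.

0.8615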